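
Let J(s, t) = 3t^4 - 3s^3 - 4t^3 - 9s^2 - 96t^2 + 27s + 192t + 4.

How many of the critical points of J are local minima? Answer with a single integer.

J separates as a function of s plus a function of t, so ∇J=0 decouples.
∂J/∂s = -9(s - 1)(s + 3) = 0 at s ∈ {-3, 1}; ∂J/∂t = 12(t - 4)(t - 1)(t + 4) = 0 at t ∈ {-4, 1, 4}.
The Hessian is diagonal: diag(J_ss, J_tt). Second derivatives: J_ss(-3)=36, J_ss(1)=-36; J_tt(-4)=480, J_tt(1)=-180, J_tt(4)=288.
Local minima occur where both diagonal entries positive: (-3, -4), (-3, 4). Count: 2.

2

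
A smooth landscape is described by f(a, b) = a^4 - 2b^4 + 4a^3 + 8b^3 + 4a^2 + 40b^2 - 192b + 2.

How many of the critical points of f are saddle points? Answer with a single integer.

5

f separates as a function of a plus a function of b, so ∇f=0 decouples.
∂f/∂a = 4a(a + 1)(a + 2) = 0 at a ∈ {-2, -1, 0}; ∂f/∂b = -8(b - 4)(b - 2)(b + 3) = 0 at b ∈ {-3, 2, 4}.
The Hessian is diagonal: diag(f_aa, f_bb). Second derivatives: f_aa(-2)=8, f_aa(-1)=-4, f_aa(0)=8; f_bb(-3)=-280, f_bb(2)=80, f_bb(4)=-112.
Saddle points occur where the two diagonal entries have opposite signs: (-2, -3), (-2, 4), (-1, 2), (0, -3), (0, 4). Count: 5.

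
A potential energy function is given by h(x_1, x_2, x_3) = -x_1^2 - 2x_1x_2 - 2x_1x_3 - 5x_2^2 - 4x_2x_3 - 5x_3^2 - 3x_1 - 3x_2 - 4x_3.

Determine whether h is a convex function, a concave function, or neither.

h is quadratic, so its Hessian is the constant matrix H = [[-2, -2, -2], [-2, -10, -4], [-2, -4, -10]].
Leading principal minors: -2, 16, -120.
Signs alternate −, +, − ⇒ H ≺ 0 ⇒ concave.

concave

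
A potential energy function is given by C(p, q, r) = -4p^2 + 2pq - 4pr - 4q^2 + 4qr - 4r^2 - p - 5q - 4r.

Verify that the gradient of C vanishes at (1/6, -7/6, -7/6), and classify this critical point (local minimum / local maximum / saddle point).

∇C = (-8p + 2q - 4r - 1, 2p - 8q + 4r - 5, -4p + 4q - 8r - 4); substituting (1/6, -7/6, -7/6) gives ∇C = (0, 0, 0), so (1/6, -7/6, -7/6) is indeed a critical point.
The Hessian is constant: H = [[-8, 2, -4], [2, -8, 4], [-4, 4, -8]].
Leading principal minors: Δ₁ = -8, Δ₂ = 60, Δ₃ = -288.
The minors alternate sign starting negative (−, +, −), so H is negative definite: a local maximum.

local maximum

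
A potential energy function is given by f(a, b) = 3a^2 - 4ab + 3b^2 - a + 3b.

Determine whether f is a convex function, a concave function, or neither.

f is quadratic, so its Hessian is the constant matrix H = [[6, -4], [-4, 6]].
det(H) = 20, tr(H) = 12.
det(H) > 0 and tr(H) > 0, so H is positive definite everywhere: convex.

convex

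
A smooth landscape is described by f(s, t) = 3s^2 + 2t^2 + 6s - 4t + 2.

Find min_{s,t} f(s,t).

f(s,t) separates as P(s) + Q(t) + 2, so its minimum is min P + min Q + 2.
P'(s) = 6s + 6 vanishes at s ∈ {-1}; Q'(t) = 4(t - 1) vanishes at t ∈ {1}.
Local minima of P (where P''>0): P(-1)=-3. Local minima of Q: Q(1)=-2.
So the global minimum of f is P(-1) + Q(1) + 2 = -3 − 2 + 2 = -3, attained at (-1, 1).

-3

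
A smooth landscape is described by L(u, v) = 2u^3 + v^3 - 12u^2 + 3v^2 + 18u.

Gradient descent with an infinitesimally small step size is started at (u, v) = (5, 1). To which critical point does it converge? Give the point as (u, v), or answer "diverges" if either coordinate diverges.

(3, 0)

L is separable, so gradient descent decouples: u follows -∂L/∂u, v follows -∂L/∂v.
∂L/∂u = 6(u - 3)(u - 1); at u=5 this is 48, so u decreases.
∂L/∂v = 3v(v + 2); at v=1 this is 9, so v decreases.
u converges to its nearest critical value 3 (a local min of the u-part); v converges to 0. The iterate converges to (3, 0).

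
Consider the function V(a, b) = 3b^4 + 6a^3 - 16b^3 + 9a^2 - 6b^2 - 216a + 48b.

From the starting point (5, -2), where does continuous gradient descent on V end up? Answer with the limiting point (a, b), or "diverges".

(3, -1)

V is separable, so gradient descent decouples: a follows -∂V/∂a, b follows -∂V/∂b.
∂V/∂a = 18(a - 3)(a + 4); at a=5 this is 324, so a decreases.
∂V/∂b = 12(b - 4)(b - 1)(b + 1); at b=-2 this is -216, so b increases.
a converges to its nearest critical value 3 (a local min of the a-part); b converges to -1. The iterate converges to (3, -1).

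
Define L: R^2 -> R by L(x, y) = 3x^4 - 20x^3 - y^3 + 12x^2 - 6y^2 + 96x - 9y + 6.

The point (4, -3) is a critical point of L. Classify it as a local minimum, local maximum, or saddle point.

The mixed partial ∂²L/∂x∂y is 0, so the Hessian at any point is diag(L_xx, L_yy) = diag(12(3x^2 - 10x + 2), -6(y + 2)).
At (4, -3): H = diag(120, 6).
Both eigenvalues are positive, so H is positive definite: a local minimum.

local minimum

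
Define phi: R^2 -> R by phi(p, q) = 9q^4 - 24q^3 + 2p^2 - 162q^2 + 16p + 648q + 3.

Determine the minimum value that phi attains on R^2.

phi(p,q) separates as A(p) + B(q) + 3, so its minimum is min A + min B + 3.
A'(p) = 4p + 16 vanishes at p ∈ {-4}; B'(q) = 36(q - 3)(q - 2)(q + 3) vanishes at q ∈ {-3, 2, 3}.
Local minima of A (where A''>0): A(-4)=-32. Local minima of B: B(-3)=-2025, B(3)=567.
So the global minimum of phi is A(-4) + B(-3) + 3 = -32 − 2025 + 3 = -2054, attained at (-4, -3).

-2054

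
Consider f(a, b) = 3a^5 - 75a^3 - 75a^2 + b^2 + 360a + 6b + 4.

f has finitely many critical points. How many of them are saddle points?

2

f separates as a function of a plus a function of b, so ∇f=0 decouples.
∂f/∂a = 15(a - 4)(a - 1)(a + 2)(a + 3) = 0 at a ∈ {-3, -2, 1, 4}; ∂f/∂b = 2(b + 3) = 0 at b ∈ {-3}.
The Hessian is diagonal: diag(f_aa, f_bb). Second derivatives: f_aa(-3)=-420, f_aa(-2)=270, f_aa(1)=-540, f_aa(4)=1890; f_bb(-3)=2.
Saddle points occur where the two diagonal entries have opposite signs: (-3, -3), (1, -3). Count: 2.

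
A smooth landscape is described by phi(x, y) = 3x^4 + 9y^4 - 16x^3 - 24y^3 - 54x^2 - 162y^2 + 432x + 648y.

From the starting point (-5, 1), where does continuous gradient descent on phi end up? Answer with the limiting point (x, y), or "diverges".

(-3, -3)

phi is separable, so gradient descent decouples: x follows -∂phi/∂x, y follows -∂phi/∂y.
∂phi/∂x = 12(x - 4)(x - 3)(x + 3); at x=-5 this is -1728, so x increases.
∂phi/∂y = 36(y - 3)(y - 2)(y + 3); at y=1 this is 288, so y decreases.
x converges to its nearest critical value -3 (a local min of the x-part); y converges to -3. The iterate converges to (-3, -3).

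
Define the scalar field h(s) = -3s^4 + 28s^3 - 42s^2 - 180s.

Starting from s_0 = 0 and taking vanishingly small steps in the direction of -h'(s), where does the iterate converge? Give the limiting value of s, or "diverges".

h'(s) = -12(s - 5)(s - 3)(s + 1), so h'(0) = -180.
Gradient descent moves in the -h' direction, i.e. s is increasing.
The nearest critical point in that direction is s = 3, where h'' = 96 > 0 (a local minimum). The iterate converges there.

3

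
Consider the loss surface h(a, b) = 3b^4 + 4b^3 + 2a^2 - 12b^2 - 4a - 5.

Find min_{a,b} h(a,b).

h(a,b) separates as P(a) + Q(b) − 5, so its minimum is min P + min Q − 5.
P'(a) = 4a - 4 vanishes at a ∈ {1}; Q'(b) = 12b(b - 1)(b + 2) vanishes at b ∈ {-2, 0, 1}.
Local minima of P (where P''>0): P(1)=-2. Local minima of Q: Q(-2)=-32, Q(1)=-5.
So the global minimum of h is P(1) + Q(-2) − 5 = -2 − 32 − 5 = -39, attained at (1, -2).

-39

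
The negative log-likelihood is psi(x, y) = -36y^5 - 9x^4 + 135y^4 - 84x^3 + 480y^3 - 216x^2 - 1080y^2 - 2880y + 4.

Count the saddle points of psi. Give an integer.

6

psi separates as a function of x plus a function of y, so ∇psi=0 decouples.
∂psi/∂x = -36x(x + 3)(x + 4) = 0 at x ∈ {-4, -3, 0}; ∂psi/∂y = -180(y - 4)(y - 2)(y + 1)(y + 2) = 0 at y ∈ {-2, -1, 2, 4}.
The Hessian is diagonal: diag(psi_xx, psi_yy). Second derivatives: psi_xx(-4)=-144, psi_xx(-3)=108, psi_xx(0)=-432; psi_yy(-2)=4320, psi_yy(-1)=-2700, psi_yy(2)=4320, psi_yy(4)=-10800.
Saddle points occur where the two diagonal entries have opposite signs: (-4, -2), (-4, 2), (-3, -1), (-3, 4), (0, -2), (0, 2). Count: 6.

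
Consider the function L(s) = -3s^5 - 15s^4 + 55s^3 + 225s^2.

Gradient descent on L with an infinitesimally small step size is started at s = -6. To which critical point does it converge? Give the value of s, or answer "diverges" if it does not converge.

-5

L'(s) = -15s(s - 3)(s + 2)(s + 5), so L'(-6) = -3240.
Gradient descent moves in the -L' direction, i.e. s is increasing.
The nearest critical point in that direction is s = -5, where L'' = 1800 > 0 (a local minimum). The iterate converges there.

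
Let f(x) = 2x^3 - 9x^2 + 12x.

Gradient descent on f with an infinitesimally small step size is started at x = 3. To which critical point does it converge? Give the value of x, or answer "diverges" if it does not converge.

f'(x) = 6(x - 2)(x - 1), so f'(3) = 12.
Gradient descent moves in the -f' direction, i.e. x is decreasing.
The nearest critical point in that direction is x = 2, where f'' = 6 > 0 (a local minimum). The iterate converges there.

2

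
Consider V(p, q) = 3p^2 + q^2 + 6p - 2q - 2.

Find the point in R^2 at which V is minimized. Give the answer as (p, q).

(-1, 1)

V(p,q) separates as A(p) + B(q) − 2, so its minimum is min A + min B − 2.
A'(p) = 6p + 6 vanishes at p ∈ {-1}; B'(q) = 2q - 2 vanishes at q ∈ {1}.
Local minima of A (where A''>0): A(-1)=-3. Local minima of B: B(1)=-1.
So the global minimum of V is A(-1) + B(1) − 2 = -3 − 1 − 2 = -6, attained at (-1, 1).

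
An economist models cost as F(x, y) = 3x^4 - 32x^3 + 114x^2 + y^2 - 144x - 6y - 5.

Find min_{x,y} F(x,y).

-73

F(x,y) separates as P(x) + Q(y) − 5, so its minimum is min P + min Q − 5.
P'(x) = 12(x - 4)(x - 3)(x - 1) vanishes at x ∈ {1, 3, 4}; Q'(y) = 2y - 6 vanishes at y ∈ {3}.
Local minima of P (where P''>0): P(1)=-59, P(4)=-32. Local minima of Q: Q(3)=-9.
So the global minimum of F is P(1) + Q(3) − 5 = -59 − 9 − 5 = -73, attained at (1, 3).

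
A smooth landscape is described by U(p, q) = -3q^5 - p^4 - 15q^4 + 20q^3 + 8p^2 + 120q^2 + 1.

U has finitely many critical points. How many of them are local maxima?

4

U separates as a function of p plus a function of q, so ∇U=0 decouples.
∂U/∂p = -4p(p - 2)(p + 2) = 0 at p ∈ {-2, 0, 2}; ∂U/∂q = -15q(q - 2)(q + 2)(q + 4) = 0 at q ∈ {-4, -2, 0, 2}.
The Hessian is diagonal: diag(U_pp, U_qq). Second derivatives: U_pp(-2)=-32, U_pp(0)=16, U_pp(2)=-32; U_qq(-4)=720, U_qq(-2)=-240, U_qq(0)=240, U_qq(2)=-720.
Local maxima occur where both diagonal entries negative: (-2, -2), (-2, 2), (2, -2), (2, 2). Count: 4.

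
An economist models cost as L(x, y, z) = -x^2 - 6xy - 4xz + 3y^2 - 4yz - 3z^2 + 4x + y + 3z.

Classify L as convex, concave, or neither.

neither

L is quadratic, so its Hessian is the constant matrix H = [[-2, -6, -4], [-6, 6, -4], [-4, -4, -6]].
Leading principal minors: -2, -48, 32.
Neither pattern holds ⇒ H is indefinite ⇒ neither convex nor concave.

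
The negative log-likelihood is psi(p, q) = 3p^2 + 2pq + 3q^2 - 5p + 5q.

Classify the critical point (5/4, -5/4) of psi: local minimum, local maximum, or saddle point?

The Hessian of psi is constant: H = [[6, 2], [2, 6]].
det(H) = 6·6 − 2² = 32.
det(H) > 0 and tr(H) = 12 > 0, so H is positive definite and the point is a local minimum.

local minimum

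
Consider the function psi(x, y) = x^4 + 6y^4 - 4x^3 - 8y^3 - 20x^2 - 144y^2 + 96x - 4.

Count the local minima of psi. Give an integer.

psi separates as a function of x plus a function of y, so ∇psi=0 decouples.
∂psi/∂x = 4(x - 4)(x - 2)(x + 3) = 0 at x ∈ {-3, 2, 4}; ∂psi/∂y = 24y(y - 4)(y + 3) = 0 at y ∈ {-3, 0, 4}.
The Hessian is diagonal: diag(psi_xx, psi_yy). Second derivatives: psi_xx(-3)=140, psi_xx(2)=-40, psi_xx(4)=56; psi_yy(-3)=504, psi_yy(0)=-288, psi_yy(4)=672.
Local minima occur where both diagonal entries positive: (-3, -3), (-3, 4), (4, -3), (4, 4). Count: 4.

4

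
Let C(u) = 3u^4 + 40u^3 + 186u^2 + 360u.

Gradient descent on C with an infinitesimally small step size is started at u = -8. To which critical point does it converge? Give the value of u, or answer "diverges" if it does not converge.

-5

C'(u) = 12(u + 2)(u + 3)(u + 5), so C'(-8) = -1080.
Gradient descent moves in the -C' direction, i.e. u is increasing.
The nearest critical point in that direction is u = -5, where C'' = 72 > 0 (a local minimum). The iterate converges there.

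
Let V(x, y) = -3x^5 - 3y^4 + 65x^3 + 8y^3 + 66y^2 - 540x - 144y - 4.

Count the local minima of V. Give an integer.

V separates as a function of x plus a function of y, so ∇V=0 decouples.
∂V/∂x = -15(x - 3)(x - 2)(x + 2)(x + 3) = 0 at x ∈ {-3, -2, 2, 3}; ∂V/∂y = -12(y - 4)(y - 1)(y + 3) = 0 at y ∈ {-3, 1, 4}.
The Hessian is diagonal: diag(V_xx, V_yy). Second derivatives: V_xx(-3)=450, V_xx(-2)=-300, V_xx(2)=300, V_xx(3)=-450; V_yy(-3)=-336, V_yy(1)=144, V_yy(4)=-252.
Local minima occur where both diagonal entries positive: (-3, 1), (2, 1). Count: 2.

2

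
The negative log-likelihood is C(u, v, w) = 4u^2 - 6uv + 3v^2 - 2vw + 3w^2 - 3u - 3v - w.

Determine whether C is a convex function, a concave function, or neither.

C is quadratic, so its Hessian is the constant matrix H = [[8, -6, 0], [-6, 6, -2], [0, -2, 6]].
Leading principal minors: 8, 12, 40.
All positive ⇒ H ≻ 0 ⇒ convex.

convex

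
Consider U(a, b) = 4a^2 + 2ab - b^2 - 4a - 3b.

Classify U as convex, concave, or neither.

neither

U is quadratic, so its Hessian is the constant matrix H = [[8, 2], [2, -2]].
det(H) = -20, tr(H) = 6.
det(H) < 0, so H is indefinite: neither convex nor concave.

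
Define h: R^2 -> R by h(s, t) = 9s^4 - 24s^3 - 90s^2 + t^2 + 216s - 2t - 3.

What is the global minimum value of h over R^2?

-460

h(s,t) separates as P(s) + Q(t) − 3, so its minimum is min P + min Q − 3.
P'(s) = 36(s - 3)(s - 1)(s + 2) vanishes at s ∈ {-2, 1, 3}; Q'(t) = 2(t - 1) vanishes at t ∈ {1}.
Local minima of P (where P''>0): P(-2)=-456, P(3)=-81. Local minima of Q: Q(1)=-1.
So the global minimum of h is P(-2) + Q(1) − 3 = -456 − 1 − 3 = -460, attained at (-2, 1).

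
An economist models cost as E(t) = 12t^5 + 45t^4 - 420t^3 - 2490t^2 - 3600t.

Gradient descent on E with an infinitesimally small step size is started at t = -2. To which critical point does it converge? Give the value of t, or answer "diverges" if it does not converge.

E'(t) = 60(t - 5)(t + 1)(t + 3)(t + 4), so E'(-2) = 840.
Gradient descent moves in the -E' direction, i.e. t is decreasing.
The nearest critical point in that direction is t = -3, where E'' = 960 > 0 (a local minimum). The iterate converges there.

-3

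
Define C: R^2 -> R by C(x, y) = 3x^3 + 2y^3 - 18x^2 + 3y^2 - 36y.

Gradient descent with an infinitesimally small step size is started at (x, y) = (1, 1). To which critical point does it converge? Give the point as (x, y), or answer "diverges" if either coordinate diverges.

C is separable, so gradient descent decouples: x follows -∂C/∂x, y follows -∂C/∂y.
∂C/∂x = 9x(x - 4); at x=1 this is -27, so x increases.
∂C/∂y = 6(y - 2)(y + 3); at y=1 this is -24, so y increases.
x converges to its nearest critical value 4 (a local min of the x-part); y converges to 2. The iterate converges to (4, 2).

(4, 2)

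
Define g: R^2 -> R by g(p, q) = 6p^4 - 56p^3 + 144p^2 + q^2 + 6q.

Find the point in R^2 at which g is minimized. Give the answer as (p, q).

g(p,q) separates as A(p) + B(q), so its minimum is min A + min B.
A'(p) = 24p(p - 4)(p - 3) vanishes at p ∈ {0, 3, 4}; B'(q) = 2q + 6 vanishes at q ∈ {-3}.
Local minima of A (where A''>0): A(0)=0, A(4)=256. Local minima of B: B(-3)=-9.
So the global minimum of g is A(0) + B(-3) = 0 − 9 = -9, attained at (0, -3).

(0, -3)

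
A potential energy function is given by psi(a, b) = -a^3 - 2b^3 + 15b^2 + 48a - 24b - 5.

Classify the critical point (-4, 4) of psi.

saddle point

The mixed partial ∂²psi/∂a∂b is 0, so the Hessian at any point is diag(psi_aa, psi_bb) = diag(-6a, 6(-2b + 5)).
At (-4, 4): H = diag(24, -18).
The eigenvalues have opposite signs, so H is indefinite: a saddle point.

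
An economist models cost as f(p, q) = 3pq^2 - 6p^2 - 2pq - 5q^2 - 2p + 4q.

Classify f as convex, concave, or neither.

neither

The term 3pq^2 is cubic, so the Hessian is not constant.
∂²f/∂q² = 6p - 10, which takes both signs as p varies (negative for sufficiently negative p). A diagonal entry of the Hessian changing sign means the Hessian is neither positive- nor negative-semidefinite on all of R^2.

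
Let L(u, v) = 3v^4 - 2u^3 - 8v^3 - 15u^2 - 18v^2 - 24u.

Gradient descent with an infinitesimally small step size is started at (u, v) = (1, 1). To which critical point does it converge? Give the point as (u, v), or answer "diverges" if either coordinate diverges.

diverges

L is separable, so gradient descent decouples: u follows -∂L/∂u, v follows -∂L/∂v.
∂L/∂u = -6(u + 1)(u + 4); at u=1 this is -60, so u increases.
∂L/∂v = 12v(v - 3)(v + 1); at v=1 this is -48, so v increases.
The u-coordinate has no critical point in that direction and runs off to infinity.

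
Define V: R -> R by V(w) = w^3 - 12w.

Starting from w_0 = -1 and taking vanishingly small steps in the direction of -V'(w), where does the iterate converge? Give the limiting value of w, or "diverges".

2

V'(w) = 3(w - 2)(w + 2), so V'(-1) = -9.
Gradient descent moves in the -V' direction, i.e. w is increasing.
The nearest critical point in that direction is w = 2, where V'' = 12 > 0 (a local minimum). The iterate converges there.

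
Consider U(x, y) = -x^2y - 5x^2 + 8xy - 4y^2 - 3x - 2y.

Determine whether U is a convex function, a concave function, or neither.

The term -x^2y is cubic, so the Hessian is not constant.
∂²U/∂x² = -2y - 10, which takes both signs as y varies (negative for sufficiently large y). A diagonal entry of the Hessian changing sign means the Hessian is neither positive- nor negative-semidefinite on all of R^2.

neither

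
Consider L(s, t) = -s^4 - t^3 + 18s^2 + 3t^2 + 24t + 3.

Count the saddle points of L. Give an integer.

L separates as a function of s plus a function of t, so ∇L=0 decouples.
∂L/∂s = -4s(s - 3)(s + 3) = 0 at s ∈ {-3, 0, 3}; ∂L/∂t = -3(t - 4)(t + 2) = 0 at t ∈ {-2, 4}.
The Hessian is diagonal: diag(L_ss, L_tt). Second derivatives: L_ss(-3)=-72, L_ss(0)=36, L_ss(3)=-72; L_tt(-2)=18, L_tt(4)=-18.
Saddle points occur where the two diagonal entries have opposite signs: (-3, -2), (0, 4), (3, -2). Count: 3.

3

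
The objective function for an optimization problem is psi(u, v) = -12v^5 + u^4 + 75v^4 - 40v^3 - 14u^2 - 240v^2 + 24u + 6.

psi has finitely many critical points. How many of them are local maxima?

psi separates as a function of u plus a function of v, so ∇psi=0 decouples.
∂psi/∂u = 4(u - 2)(u - 1)(u + 3) = 0 at u ∈ {-3, 1, 2}; ∂psi/∂v = -60v(v - 4)(v - 2)(v + 1) = 0 at v ∈ {-1, 0, 2, 4}.
The Hessian is diagonal: diag(psi_uu, psi_vv). Second derivatives: psi_uu(-3)=80, psi_uu(1)=-16, psi_uu(2)=20; psi_vv(-1)=900, psi_vv(0)=-480, psi_vv(2)=720, psi_vv(4)=-2400.
Local maxima occur where both diagonal entries negative: (1, 0), (1, 4). Count: 2.

2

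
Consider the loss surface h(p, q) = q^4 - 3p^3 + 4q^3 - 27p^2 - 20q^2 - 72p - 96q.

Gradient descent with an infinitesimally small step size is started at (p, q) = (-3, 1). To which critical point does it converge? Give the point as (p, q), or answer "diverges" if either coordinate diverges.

h is separable, so gradient descent decouples: p follows -∂h/∂p, q follows -∂h/∂q.
∂h/∂p = -9(p + 2)(p + 4); at p=-3 this is 9, so p decreases.
∂h/∂q = 4(q - 3)(q + 2)(q + 4); at q=1 this is -120, so q increases.
p converges to its nearest critical value -4 (a local min of the p-part); q converges to 3. The iterate converges to (-4, 3).

(-4, 3)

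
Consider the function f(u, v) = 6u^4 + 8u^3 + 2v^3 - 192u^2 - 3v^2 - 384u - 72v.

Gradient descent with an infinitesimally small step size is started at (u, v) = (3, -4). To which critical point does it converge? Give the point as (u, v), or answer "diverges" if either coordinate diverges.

diverges

f is separable, so gradient descent decouples: u follows -∂f/∂u, v follows -∂f/∂v.
∂f/∂u = 24(u - 4)(u + 1)(u + 4); at u=3 this is -672, so u increases.
∂f/∂v = 6(v - 4)(v + 3); at v=-4 this is 48, so v decreases.
The v-coordinate has no critical point in that direction and runs off to infinity.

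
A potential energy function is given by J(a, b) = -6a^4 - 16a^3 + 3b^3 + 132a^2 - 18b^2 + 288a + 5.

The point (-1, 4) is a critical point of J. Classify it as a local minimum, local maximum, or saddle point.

local minimum

The mixed partial ∂²J/∂a∂b is 0, so the Hessian at any point is diag(J_aa, J_bb) = diag(24(-3a^2 - 4a + 11), 18(b - 2)).
At (-1, 4): H = diag(288, 36).
Both eigenvalues are positive, so H is positive definite: a local minimum.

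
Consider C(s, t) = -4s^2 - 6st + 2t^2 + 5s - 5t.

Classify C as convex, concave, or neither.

neither

C is quadratic, so its Hessian is the constant matrix H = [[-8, -6], [-6, 4]].
det(H) = -68, tr(H) = -4.
det(H) < 0, so H is indefinite: neither convex nor concave.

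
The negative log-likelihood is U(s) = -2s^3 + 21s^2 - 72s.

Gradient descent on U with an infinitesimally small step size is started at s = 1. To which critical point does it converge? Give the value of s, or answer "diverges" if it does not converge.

U'(s) = -6(s - 4)(s - 3), so U'(1) = -36.
Gradient descent moves in the -U' direction, i.e. s is increasing.
The nearest critical point in that direction is s = 3, where U'' = 6 > 0 (a local minimum). The iterate converges there.

3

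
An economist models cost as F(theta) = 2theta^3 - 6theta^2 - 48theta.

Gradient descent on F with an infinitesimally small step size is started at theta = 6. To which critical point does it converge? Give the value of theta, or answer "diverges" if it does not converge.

F'(theta) = 6(theta - 4)(theta + 2), so F'(6) = 96.
Gradient descent moves in the -F' direction, i.e. theta is decreasing.
The nearest critical point in that direction is theta = 4, where F'' = 36 > 0 (a local minimum). The iterate converges there.

4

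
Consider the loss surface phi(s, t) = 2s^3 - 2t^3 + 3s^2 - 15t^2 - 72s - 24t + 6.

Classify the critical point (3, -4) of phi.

local minimum

The mixed partial ∂²phi/∂s∂t is 0, so the Hessian at any point is diag(phi_ss, phi_tt) = diag(6(2s + 1), -6(2t + 5)).
At (3, -4): H = diag(42, 18).
Both eigenvalues are positive, so H is positive definite: a local minimum.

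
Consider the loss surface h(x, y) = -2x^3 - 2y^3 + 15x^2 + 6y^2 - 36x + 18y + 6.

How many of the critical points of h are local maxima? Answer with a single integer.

h separates as a function of x plus a function of y, so ∇h=0 decouples.
∂h/∂x = -6(x - 3)(x - 2) = 0 at x ∈ {2, 3}; ∂h/∂y = -6(y - 3)(y + 1) = 0 at y ∈ {-1, 3}.
The Hessian is diagonal: diag(h_xx, h_yy). Second derivatives: h_xx(2)=6, h_xx(3)=-6; h_yy(-1)=24, h_yy(3)=-24.
Local maxima occur where both diagonal entries negative: (3, 3). Count: 1.

1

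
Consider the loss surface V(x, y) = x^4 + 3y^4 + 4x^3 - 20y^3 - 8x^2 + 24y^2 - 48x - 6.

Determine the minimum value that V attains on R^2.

V(x,y) separates as P(x) + Q(y) − 6, so its minimum is min P + min Q − 6.
P'(x) = 4(x - 2)(x + 2)(x + 3) vanishes at x ∈ {-3, -2, 2}; Q'(y) = 12y(y - 4)(y - 1) vanishes at y ∈ {0, 1, 4}.
Local minima of P (where P''>0): P(-3)=45, P(2)=-80. Local minima of Q: Q(0)=0, Q(4)=-128.
So the global minimum of V is P(2) + Q(4) − 6 = -80 − 128 − 6 = -214, attained at (2, 4).

-214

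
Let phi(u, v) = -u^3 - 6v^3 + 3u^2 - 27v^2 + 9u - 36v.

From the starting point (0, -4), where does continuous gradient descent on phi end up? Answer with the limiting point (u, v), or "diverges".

(-1, -2)

phi is separable, so gradient descent decouples: u follows -∂phi/∂u, v follows -∂phi/∂v.
∂phi/∂u = -3(u - 3)(u + 1); at u=0 this is 9, so u decreases.
∂phi/∂v = -18(v + 1)(v + 2); at v=-4 this is -108, so v increases.
u converges to its nearest critical value -1 (a local min of the u-part); v converges to -2. The iterate converges to (-1, -2).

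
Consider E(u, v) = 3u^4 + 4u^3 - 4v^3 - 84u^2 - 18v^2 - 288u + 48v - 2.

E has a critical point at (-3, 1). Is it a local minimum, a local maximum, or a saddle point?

saddle point

The mixed partial ∂²E/∂u∂v is 0, so the Hessian at any point is diag(E_uu, E_vv) = diag(12(3u^2 + 2u - 14), -12(2v + 3)).
At (-3, 1): H = diag(84, -60).
The eigenvalues have opposite signs, so H is indefinite: a saddle point.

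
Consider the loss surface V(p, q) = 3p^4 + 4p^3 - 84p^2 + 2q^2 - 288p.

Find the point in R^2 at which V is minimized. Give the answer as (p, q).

V(p,q) separates as A(p) + B(q), so its minimum is min A + min B.
A'(p) = 12(p - 4)(p + 2)(p + 3) vanishes at p ∈ {-3, -2, 4}; B'(q) = 4q vanishes at q ∈ {0}.
Local minima of A (where A''>0): A(-3)=243, A(4)=-1472. Local minima of B: B(0)=0.
So the global minimum of V is A(4) + B(0) = -1472 + 0 = -1472, attained at (4, 0).

(4, 0)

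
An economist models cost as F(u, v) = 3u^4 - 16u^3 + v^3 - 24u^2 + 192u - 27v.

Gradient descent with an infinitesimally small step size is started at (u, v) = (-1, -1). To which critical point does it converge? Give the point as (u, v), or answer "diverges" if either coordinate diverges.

F is separable, so gradient descent decouples: u follows -∂F/∂u, v follows -∂F/∂v.
∂F/∂u = 12(u - 4)(u - 2)(u + 2); at u=-1 this is 180, so u decreases.
∂F/∂v = 3(v - 3)(v + 3); at v=-1 this is -24, so v increases.
u converges to its nearest critical value -2 (a local min of the u-part); v converges to 3. The iterate converges to (-2, 3).

(-2, 3)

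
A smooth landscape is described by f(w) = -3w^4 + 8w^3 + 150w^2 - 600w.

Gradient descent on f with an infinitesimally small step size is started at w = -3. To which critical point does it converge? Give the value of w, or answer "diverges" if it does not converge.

f'(w) = -12(w - 5)(w - 2)(w + 5), so f'(-3) = -960.
Gradient descent moves in the -f' direction, i.e. w is increasing.
The nearest critical point in that direction is w = 2, where f'' = 252 > 0 (a local minimum). The iterate converges there.

2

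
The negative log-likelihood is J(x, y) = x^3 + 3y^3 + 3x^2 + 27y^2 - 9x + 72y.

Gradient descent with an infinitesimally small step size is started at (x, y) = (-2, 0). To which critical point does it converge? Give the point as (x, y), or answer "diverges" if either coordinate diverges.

(1, -2)

J is separable, so gradient descent decouples: x follows -∂J/∂x, y follows -∂J/∂y.
∂J/∂x = 3(x - 1)(x + 3); at x=-2 this is -9, so x increases.
∂J/∂y = 9(y + 2)(y + 4); at y=0 this is 72, so y decreases.
x converges to its nearest critical value 1 (a local min of the x-part); y converges to -2. The iterate converges to (1, -2).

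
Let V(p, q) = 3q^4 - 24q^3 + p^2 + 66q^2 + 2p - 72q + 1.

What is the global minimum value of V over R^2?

-27

V(p,q) separates as A(p) + B(q) + 1, so its minimum is min A + min B + 1.
A'(p) = 2p + 2 vanishes at p ∈ {-1}; B'(q) = 12(q - 3)(q - 2)(q - 1) vanishes at q ∈ {1, 2, 3}.
Local minima of A (where A''>0): A(-1)=-1. Local minima of B: B(1)=-27, B(3)=-27.
So the global minimum of V is A(-1) + B(1) + 1 = -1 − 27 + 1 = -27, attained at (-1, 1).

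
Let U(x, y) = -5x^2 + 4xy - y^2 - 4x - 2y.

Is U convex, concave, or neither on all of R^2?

U is quadratic, so its Hessian is the constant matrix H = [[-10, 4], [4, -2]].
det(H) = 4, tr(H) = -12.
det(H) > 0 and tr(H) < 0, so H is negative definite everywhere: concave.

concave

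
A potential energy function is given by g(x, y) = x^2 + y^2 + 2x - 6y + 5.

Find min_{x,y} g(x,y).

g(x,y) separates as P(x) + Q(y) + 5, so its minimum is min P + min Q + 5.
P'(x) = 2x + 2 vanishes at x ∈ {-1}; Q'(y) = 2y - 6 vanishes at y ∈ {3}.
Local minima of P (where P''>0): P(-1)=-1. Local minima of Q: Q(3)=-9.
So the global minimum of g is P(-1) + Q(3) + 5 = -1 − 9 + 5 = -5, attained at (-1, 3).

-5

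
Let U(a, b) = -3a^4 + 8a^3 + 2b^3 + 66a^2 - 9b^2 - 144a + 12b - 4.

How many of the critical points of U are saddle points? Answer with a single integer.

3

U separates as a function of a plus a function of b, so ∇U=0 decouples.
∂U/∂a = -12(a - 4)(a - 1)(a + 3) = 0 at a ∈ {-3, 1, 4}; ∂U/∂b = 6(b - 2)(b - 1) = 0 at b ∈ {1, 2}.
The Hessian is diagonal: diag(U_aa, U_bb). Second derivatives: U_aa(-3)=-336, U_aa(1)=144, U_aa(4)=-252; U_bb(1)=-6, U_bb(2)=6.
Saddle points occur where the two diagonal entries have opposite signs: (-3, 2), (1, 1), (4, 2). Count: 3.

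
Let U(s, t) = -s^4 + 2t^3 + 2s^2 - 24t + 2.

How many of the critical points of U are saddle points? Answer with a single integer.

3

U separates as a function of s plus a function of t, so ∇U=0 decouples.
∂U/∂s = -4s(s - 1)(s + 1) = 0 at s ∈ {-1, 0, 1}; ∂U/∂t = 6(t - 2)(t + 2) = 0 at t ∈ {-2, 2}.
The Hessian is diagonal: diag(U_ss, U_tt). Second derivatives: U_ss(-1)=-8, U_ss(0)=4, U_ss(1)=-8; U_tt(-2)=-24, U_tt(2)=24.
Saddle points occur where the two diagonal entries have opposite signs: (-1, 2), (0, -2), (1, 2). Count: 3.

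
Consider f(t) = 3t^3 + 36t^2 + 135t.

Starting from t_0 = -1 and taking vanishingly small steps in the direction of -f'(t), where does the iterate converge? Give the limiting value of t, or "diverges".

f'(t) = 9(t + 3)(t + 5), so f'(-1) = 72.
Gradient descent moves in the -f' direction, i.e. t is decreasing.
The nearest critical point in that direction is t = -3, where f'' = 18 > 0 (a local minimum). The iterate converges there.

-3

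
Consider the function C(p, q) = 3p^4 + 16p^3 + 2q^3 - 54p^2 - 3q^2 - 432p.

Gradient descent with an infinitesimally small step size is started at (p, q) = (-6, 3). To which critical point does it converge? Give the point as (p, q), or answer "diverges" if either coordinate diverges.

(-4, 1)

C is separable, so gradient descent decouples: p follows -∂C/∂p, q follows -∂C/∂q.
∂C/∂p = 12(p - 3)(p + 3)(p + 4); at p=-6 this is -648, so p increases.
∂C/∂q = 6q(q - 1); at q=3 this is 36, so q decreases.
p converges to its nearest critical value -4 (a local min of the p-part); q converges to 1. The iterate converges to (-4, 1).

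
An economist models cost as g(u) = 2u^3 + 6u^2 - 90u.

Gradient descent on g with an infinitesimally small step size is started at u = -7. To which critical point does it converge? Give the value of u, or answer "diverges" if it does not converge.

g'(u) = 6(u - 3)(u + 5), so g'(-7) = 120.
Gradient descent moves in the -g' direction, i.e. u is decreasing.
There is no critical point below u=-7, and g' keeps the same sign, so the iterate runs off to −∞.

diverges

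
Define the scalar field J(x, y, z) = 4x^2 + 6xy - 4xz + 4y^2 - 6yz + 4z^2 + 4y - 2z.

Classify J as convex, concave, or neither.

J is quadratic, so its Hessian is the constant matrix H = [[8, 6, -4], [6, 8, -6], [-4, -6, 8]].
Leading principal minors: 8, 28, 96.
All positive ⇒ H ≻ 0 ⇒ convex.

convex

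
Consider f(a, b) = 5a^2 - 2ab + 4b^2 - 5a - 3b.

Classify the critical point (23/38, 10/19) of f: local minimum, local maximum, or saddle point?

The Hessian of f is constant: H = [[10, -2], [-2, 8]].
det(H) = 10·8 − (-2)² = 76.
det(H) > 0 and tr(H) = 18 > 0, so H is positive definite and the point is a local minimum.

local minimum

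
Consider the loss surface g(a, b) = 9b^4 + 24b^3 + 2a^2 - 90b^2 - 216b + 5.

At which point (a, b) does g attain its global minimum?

g(a,b) separates as P(a) + Q(b) + 5, so its minimum is min P + min Q + 5.
P'(a) = 4a vanishes at a ∈ {0}; Q'(b) = 36(b - 2)(b + 1)(b + 3) vanishes at b ∈ {-3, -1, 2}.
Local minima of P (where P''>0): P(0)=0. Local minima of Q: Q(-3)=-81, Q(2)=-456.
So the global minimum of g is P(0) + Q(2) + 5 = 0 − 456 + 5 = -451, attained at (0, 2).

(0, 2)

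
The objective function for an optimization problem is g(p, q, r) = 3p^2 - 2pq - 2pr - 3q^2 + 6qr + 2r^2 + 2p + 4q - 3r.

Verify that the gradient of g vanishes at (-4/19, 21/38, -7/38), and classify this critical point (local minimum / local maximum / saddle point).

∇g = (6p - 2q - 2r + 2, -2p - 6q + 6r + 4, -2p + 6q + 4r - 3); substituting (-4/19, 21/38, -7/38) gives ∇g = (0, 0, 0), so (-4/19, 21/38, -7/38) is indeed a critical point.
The Hessian is constant: H = [[6, -2, -2], [-2, -6, 6], [-2, 6, 4]].
Leading principal minors: Δ₁ = 6, Δ₂ = -40, Δ₃ = -304.
The minors fit neither the all-positive nor the alternating-sign pattern, so H is indefinite: a saddle point.

saddle point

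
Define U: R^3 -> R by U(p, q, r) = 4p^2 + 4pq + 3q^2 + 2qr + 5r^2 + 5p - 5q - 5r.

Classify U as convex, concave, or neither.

convex

U is quadratic, so its Hessian is the constant matrix H = [[8, 4, 0], [4, 6, 2], [0, 2, 10]].
Leading principal minors: 8, 32, 288.
All positive ⇒ H ≻ 0 ⇒ convex.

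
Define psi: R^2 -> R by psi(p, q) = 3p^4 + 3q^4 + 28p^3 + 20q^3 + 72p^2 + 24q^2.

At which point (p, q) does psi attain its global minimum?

psi(p,q) separates as A(p) + B(q), so its minimum is min A + min B.
A'(p) = 12p(p + 3)(p + 4) vanishes at p ∈ {-4, -3, 0}; B'(q) = 12q(q + 1)(q + 4) vanishes at q ∈ {-4, -1, 0}.
Local minima of A (where A''>0): A(-4)=128, A(0)=0. Local minima of B: B(-4)=-128, B(0)=0.
So the global minimum of psi is A(0) + B(-4) = 0 − 128 = -128, attained at (0, -4).

(0, -4)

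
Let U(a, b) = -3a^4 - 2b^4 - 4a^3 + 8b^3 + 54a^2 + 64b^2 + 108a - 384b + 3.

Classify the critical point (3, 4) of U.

The mixed partial ∂²U/∂a∂b is 0, so the Hessian at any point is diag(U_aa, U_bb) = diag(12(-3a^2 - 2a + 9), 8(-3b^2 + 6b + 16)).
At (3, 4): H = diag(-288, -64).
Both eigenvalues are negative, so H is negative definite: a local maximum.

local maximum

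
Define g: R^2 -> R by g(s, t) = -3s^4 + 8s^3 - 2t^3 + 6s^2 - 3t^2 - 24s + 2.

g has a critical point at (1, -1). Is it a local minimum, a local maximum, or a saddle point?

The mixed partial ∂²g/∂s∂t is 0, so the Hessian at any point is diag(g_ss, g_tt) = diag(12(-3s^2 + 4s + 1), -6(2t + 1)).
At (1, -1): H = diag(24, 6).
Both eigenvalues are positive, so H is positive definite: a local minimum.

local minimum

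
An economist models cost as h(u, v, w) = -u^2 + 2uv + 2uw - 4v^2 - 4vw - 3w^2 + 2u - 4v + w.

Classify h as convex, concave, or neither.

concave

h is quadratic, so its Hessian is the constant matrix H = [[-2, 2, 2], [2, -8, -4], [2, -4, -6]].
Leading principal minors: -2, 12, -40.
Signs alternate −, +, − ⇒ H ≺ 0 ⇒ concave.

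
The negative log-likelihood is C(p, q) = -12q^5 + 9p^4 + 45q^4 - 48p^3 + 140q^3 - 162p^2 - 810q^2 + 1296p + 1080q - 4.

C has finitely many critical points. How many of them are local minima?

C separates as a function of p plus a function of q, so ∇C=0 decouples.
∂C/∂p = 36(p - 4)(p - 3)(p + 3) = 0 at p ∈ {-3, 3, 4}; ∂C/∂q = -60(q - 3)(q - 2)(q - 1)(q + 3) = 0 at q ∈ {-3, 1, 2, 3}.
The Hessian is diagonal: diag(C_pp, C_qq). Second derivatives: C_pp(-3)=1512, C_pp(3)=-216, C_pp(4)=252; C_qq(-3)=7200, C_qq(1)=-480, C_qq(2)=300, C_qq(3)=-720.
Local minima occur where both diagonal entries positive: (-3, -3), (-3, 2), (4, -3), (4, 2). Count: 4.

4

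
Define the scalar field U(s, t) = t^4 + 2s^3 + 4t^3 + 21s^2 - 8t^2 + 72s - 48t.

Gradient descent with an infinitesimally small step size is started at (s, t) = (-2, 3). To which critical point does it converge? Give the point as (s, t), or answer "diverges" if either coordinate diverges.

(-3, 2)

U is separable, so gradient descent decouples: s follows -∂U/∂s, t follows -∂U/∂t.
∂U/∂s = 6(s + 3)(s + 4); at s=-2 this is 12, so s decreases.
∂U/∂t = 4(t - 2)(t + 2)(t + 3); at t=3 this is 120, so t decreases.
s converges to its nearest critical value -3 (a local min of the s-part); t converges to 2. The iterate converges to (-3, 2).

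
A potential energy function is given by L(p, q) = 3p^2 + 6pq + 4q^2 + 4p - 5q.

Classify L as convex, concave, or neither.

L is quadratic, so its Hessian is the constant matrix H = [[6, 6], [6, 8]].
det(H) = 12, tr(H) = 14.
det(H) > 0 and tr(H) > 0, so H is positive definite everywhere: convex.

convex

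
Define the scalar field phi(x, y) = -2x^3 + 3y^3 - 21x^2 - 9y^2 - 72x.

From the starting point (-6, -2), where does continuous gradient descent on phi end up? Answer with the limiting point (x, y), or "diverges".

diverges

phi is separable, so gradient descent decouples: x follows -∂phi/∂x, y follows -∂phi/∂y.
∂phi/∂x = -6(x + 3)(x + 4); at x=-6 this is -36, so x increases.
∂phi/∂y = 9y(y - 2); at y=-2 this is 72, so y decreases.
The y-coordinate has no critical point in that direction and runs off to infinity.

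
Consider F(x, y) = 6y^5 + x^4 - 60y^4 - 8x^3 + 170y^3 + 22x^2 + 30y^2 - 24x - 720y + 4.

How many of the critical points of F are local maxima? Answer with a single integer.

F separates as a function of x plus a function of y, so ∇F=0 decouples.
∂F/∂x = 4(x - 3)(x - 2)(x - 1) = 0 at x ∈ {1, 2, 3}; ∂F/∂y = 30(y - 4)(y - 3)(y - 2)(y + 1) = 0 at y ∈ {-1, 2, 3, 4}.
The Hessian is diagonal: diag(F_xx, F_yy). Second derivatives: F_xx(1)=8, F_xx(2)=-4, F_xx(3)=8; F_yy(-1)=-1800, F_yy(2)=180, F_yy(3)=-120, F_yy(4)=300.
Local maxima occur where both diagonal entries negative: (2, -1), (2, 3). Count: 2.

2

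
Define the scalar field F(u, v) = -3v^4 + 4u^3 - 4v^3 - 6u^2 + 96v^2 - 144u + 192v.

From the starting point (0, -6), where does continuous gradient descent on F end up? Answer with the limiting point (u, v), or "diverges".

F is separable, so gradient descent decouples: u follows -∂F/∂u, v follows -∂F/∂v.
∂F/∂u = 12(u - 4)(u + 3); at u=0 this is -144, so u increases.
∂F/∂v = -12(v - 4)(v + 1)(v + 4); at v=-6 this is 1200, so v decreases.
The v-coordinate has no critical point in that direction and runs off to infinity.

diverges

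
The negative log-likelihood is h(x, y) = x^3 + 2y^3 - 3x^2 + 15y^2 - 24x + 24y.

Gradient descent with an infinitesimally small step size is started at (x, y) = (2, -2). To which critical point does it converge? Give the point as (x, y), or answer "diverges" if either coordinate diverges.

(4, -1)

h is separable, so gradient descent decouples: x follows -∂h/∂x, y follows -∂h/∂y.
∂h/∂x = 3(x - 4)(x + 2); at x=2 this is -24, so x increases.
∂h/∂y = 6(y + 1)(y + 4); at y=-2 this is -12, so y increases.
x converges to its nearest critical value 4 (a local min of the x-part); y converges to -1. The iterate converges to (4, -1).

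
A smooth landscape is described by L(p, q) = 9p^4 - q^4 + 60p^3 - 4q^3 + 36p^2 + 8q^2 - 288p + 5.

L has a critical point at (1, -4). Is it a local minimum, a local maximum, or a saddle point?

The mixed partial ∂²L/∂p∂q is 0, so the Hessian at any point is diag(L_pp, L_qq) = diag(36(3p^2 + 10p + 2), 4(-3q^2 - 6q + 4)).
At (1, -4): H = diag(540, -80).
The eigenvalues have opposite signs, so H is indefinite: a saddle point.

saddle point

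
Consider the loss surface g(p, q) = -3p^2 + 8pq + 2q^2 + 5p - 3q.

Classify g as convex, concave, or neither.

neither

g is quadratic, so its Hessian is the constant matrix H = [[-6, 8], [8, 4]].
det(H) = -88, tr(H) = -2.
det(H) < 0, so H is indefinite: neither convex nor concave.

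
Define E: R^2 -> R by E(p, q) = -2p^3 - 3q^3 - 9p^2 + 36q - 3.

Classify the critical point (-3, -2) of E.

The mixed partial ∂²E/∂p∂q is 0, so the Hessian at any point is diag(E_pp, E_qq) = diag(-6(2p + 3), -18q).
At (-3, -2): H = diag(18, 36).
Both eigenvalues are positive, so H is positive definite: a local minimum.

local minimum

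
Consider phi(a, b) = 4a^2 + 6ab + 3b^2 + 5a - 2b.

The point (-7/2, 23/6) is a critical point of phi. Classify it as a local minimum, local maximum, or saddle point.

The Hessian of phi is constant: H = [[8, 6], [6, 6]].
det(H) = 8·6 − 6² = 12.
det(H) > 0 and tr(H) = 14 > 0, so H is positive definite and the point is a local minimum.

local minimum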